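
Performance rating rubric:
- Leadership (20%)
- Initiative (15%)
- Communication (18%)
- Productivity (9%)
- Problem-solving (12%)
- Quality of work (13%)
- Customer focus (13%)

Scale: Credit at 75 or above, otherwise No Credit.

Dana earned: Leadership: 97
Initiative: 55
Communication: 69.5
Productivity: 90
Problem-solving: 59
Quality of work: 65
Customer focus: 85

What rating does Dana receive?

No Credit

Weighted total:
  Leadership 97 × 0.2 = 19.4
  Initiative 55 × 0.15 = 8.25
  Communication 69.5 × 0.18 = 12.51
  Productivity 90 × 0.09 = 8.1
  Problem-solving 59 × 0.12 = 7.08
  Quality of work 65 × 0.13 = 8.45
  Customer focus 85 × 0.13 = 11.05
Sum = 74.84
74.84 < 75 → No Credit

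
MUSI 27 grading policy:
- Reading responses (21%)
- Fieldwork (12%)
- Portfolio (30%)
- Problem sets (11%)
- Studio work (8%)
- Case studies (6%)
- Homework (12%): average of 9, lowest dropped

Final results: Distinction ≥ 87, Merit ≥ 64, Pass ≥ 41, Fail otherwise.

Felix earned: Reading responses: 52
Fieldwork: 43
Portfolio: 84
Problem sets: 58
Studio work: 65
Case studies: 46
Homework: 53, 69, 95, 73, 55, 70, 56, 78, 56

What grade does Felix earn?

Homework: drop 53 → average of remaining 8 = 552/8 = 69
Weighted total:
  Reading responses 52 × 0.21 = 10.92
  Fieldwork 43 × 0.12 = 5.16
  Portfolio 84 × 0.3 = 25.2
  Problem sets 58 × 0.11 = 6.38
  Studio work 65 × 0.08 = 5.2
  Case studies 46 × 0.06 = 2.76
  Homework 69 × 0.12 = 8.28
Sum = 63.9
63.9 is ≥ 41 and < 64 → Pass

Pass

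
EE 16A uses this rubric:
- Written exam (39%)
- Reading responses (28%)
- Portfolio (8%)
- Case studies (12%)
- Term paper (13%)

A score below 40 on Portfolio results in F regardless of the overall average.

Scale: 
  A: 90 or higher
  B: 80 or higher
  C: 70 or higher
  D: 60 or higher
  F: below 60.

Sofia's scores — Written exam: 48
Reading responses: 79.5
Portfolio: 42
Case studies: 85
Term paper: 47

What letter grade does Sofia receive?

D

Portfolio score 42 ≥ 40: minimum met.
Weighted total:
  Written exam 48 × 0.39 = 18.72
  Reading responses 79.5 × 0.28 = 22.26
  Portfolio 42 × 0.08 = 3.36
  Case studies 85 × 0.12 = 10.2
  Term paper 47 × 0.13 = 6.11
Sum = 60.65
60.65 is ≥ 60 and < 70 → D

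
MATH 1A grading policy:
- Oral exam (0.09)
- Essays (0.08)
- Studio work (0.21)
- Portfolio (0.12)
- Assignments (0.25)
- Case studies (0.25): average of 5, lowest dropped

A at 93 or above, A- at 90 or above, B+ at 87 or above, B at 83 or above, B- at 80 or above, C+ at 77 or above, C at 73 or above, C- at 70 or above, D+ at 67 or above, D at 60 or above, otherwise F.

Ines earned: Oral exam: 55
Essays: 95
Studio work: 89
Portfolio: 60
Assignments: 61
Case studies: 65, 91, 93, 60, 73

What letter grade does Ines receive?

C

Case studies: drop 60 → average of remaining 4 = 322/4 = 80.5
Weighted total:
  Oral exam 55 × 0.09 = 4.95
  Essays 95 × 0.08 = 7.6
  Studio work 89 × 0.21 = 18.69
  Portfolio 60 × 0.12 = 7.2
  Assignments 61 × 0.25 = 15.25
  Case studies 80.5 × 0.25 = 20.125
Sum = 73.815
73.815 is ≥ 73 and < 77 → C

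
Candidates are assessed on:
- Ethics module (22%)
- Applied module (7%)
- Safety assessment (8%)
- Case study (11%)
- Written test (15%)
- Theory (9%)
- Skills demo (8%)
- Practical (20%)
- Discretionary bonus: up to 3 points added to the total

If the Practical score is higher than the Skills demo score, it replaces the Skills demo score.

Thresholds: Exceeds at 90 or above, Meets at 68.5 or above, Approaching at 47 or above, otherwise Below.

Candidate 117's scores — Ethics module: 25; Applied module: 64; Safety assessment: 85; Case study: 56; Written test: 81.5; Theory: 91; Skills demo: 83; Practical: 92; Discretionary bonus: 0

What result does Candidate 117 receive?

Meets

Practical (92) > Skills demo (83), so Skills demo counts as 92.
Weighted total:
  Ethics module 25 × 0.22 = 5.5
  Applied module 64 × 0.07 = 4.48
  Safety assessment 85 × 0.08 = 6.8
  Case study 56 × 0.11 = 6.16
  Written test 81.5 × 0.15 = 12.225
  Theory 91 × 0.09 = 8.19
  Skills demo 92 × 0.08 = 7.36
  Practical 92 × 0.2 = 18.4
Sum = 69.115
Discretionary bonus: 69.115 + 0 = 69.115
69.115 is ≥ 68.5 and < 90 → Meets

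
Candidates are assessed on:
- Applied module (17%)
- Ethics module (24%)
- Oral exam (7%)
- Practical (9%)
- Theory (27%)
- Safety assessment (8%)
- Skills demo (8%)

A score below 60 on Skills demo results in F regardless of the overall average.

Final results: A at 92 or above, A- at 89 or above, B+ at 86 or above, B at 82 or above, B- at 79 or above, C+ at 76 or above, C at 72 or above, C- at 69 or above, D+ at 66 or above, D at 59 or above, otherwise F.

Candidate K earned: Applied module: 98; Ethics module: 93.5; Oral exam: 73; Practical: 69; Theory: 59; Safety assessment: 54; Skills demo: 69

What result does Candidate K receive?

Skills demo score 69 ≥ 60: minimum met.
Weighted total:
  Applied module 98 × 0.17 = 16.66
  Ethics module 93.5 × 0.24 = 22.44
  Oral exam 73 × 0.07 = 5.11
  Practical 69 × 0.09 = 6.21
  Theory 59 × 0.27 = 15.93
  Safety assessment 54 × 0.08 = 4.32
  Skills demo 69 × 0.08 = 5.52
Sum = 76.19
76.19 is ≥ 76 and < 79 → C+

C+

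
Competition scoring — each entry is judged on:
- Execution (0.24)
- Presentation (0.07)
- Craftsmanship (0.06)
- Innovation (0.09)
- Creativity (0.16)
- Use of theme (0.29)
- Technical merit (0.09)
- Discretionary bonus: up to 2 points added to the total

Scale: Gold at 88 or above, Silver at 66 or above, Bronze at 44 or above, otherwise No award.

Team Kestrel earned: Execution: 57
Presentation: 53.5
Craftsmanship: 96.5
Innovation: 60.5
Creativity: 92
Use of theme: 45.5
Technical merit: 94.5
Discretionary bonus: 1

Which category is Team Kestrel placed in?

Weighted total:
  Execution 57 × 0.24 = 13.68
  Presentation 53.5 × 0.07 = 3.745
  Craftsmanship 96.5 × 0.06 = 5.79
  Innovation 60.5 × 0.09 = 5.445
  Creativity 92 × 0.16 = 14.72
  Use of theme 45.5 × 0.29 = 13.195
  Technical merit 94.5 × 0.09 = 8.505
Sum = 65.08
Discretionary bonus: 65.08 + 1 = 66.08
66.08 is ≥ 66 and < 88 → Silver

Silver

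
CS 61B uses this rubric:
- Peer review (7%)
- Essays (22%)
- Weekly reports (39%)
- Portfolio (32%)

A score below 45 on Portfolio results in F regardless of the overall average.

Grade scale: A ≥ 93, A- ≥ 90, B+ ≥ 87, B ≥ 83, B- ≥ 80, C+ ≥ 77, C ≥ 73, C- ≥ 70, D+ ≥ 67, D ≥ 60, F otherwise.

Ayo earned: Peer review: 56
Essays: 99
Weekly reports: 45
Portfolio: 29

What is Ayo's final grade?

F

Portfolio score 29 < 45: minimum not met.
Weighted total:
  Peer review 56 × 0.07 = 3.92
  Essays 99 × 0.22 = 21.78
  Weekly reports 45 × 0.39 = 17.55
  Portfolio 29 × 0.32 = 9.28
Sum = 52.53
Because the Portfolio minimum was not met, the result is F.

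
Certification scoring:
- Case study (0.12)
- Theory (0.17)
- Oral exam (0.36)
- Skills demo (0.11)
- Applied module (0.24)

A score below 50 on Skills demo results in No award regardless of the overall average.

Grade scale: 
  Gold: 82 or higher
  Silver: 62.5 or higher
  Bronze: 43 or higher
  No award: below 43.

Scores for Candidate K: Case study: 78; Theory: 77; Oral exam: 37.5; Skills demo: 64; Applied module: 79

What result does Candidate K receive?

Bronze

Skills demo score 64 ≥ 50: minimum met.
Weighted total:
  Case study 78 × 0.12 = 9.36
  Theory 77 × 0.17 = 13.09
  Oral exam 37.5 × 0.36 = 13.5
  Skills demo 64 × 0.11 = 7.04
  Applied module 79 × 0.24 = 18.96
Sum = 61.95
61.95 is ≥ 43 and < 62.5 → Bronze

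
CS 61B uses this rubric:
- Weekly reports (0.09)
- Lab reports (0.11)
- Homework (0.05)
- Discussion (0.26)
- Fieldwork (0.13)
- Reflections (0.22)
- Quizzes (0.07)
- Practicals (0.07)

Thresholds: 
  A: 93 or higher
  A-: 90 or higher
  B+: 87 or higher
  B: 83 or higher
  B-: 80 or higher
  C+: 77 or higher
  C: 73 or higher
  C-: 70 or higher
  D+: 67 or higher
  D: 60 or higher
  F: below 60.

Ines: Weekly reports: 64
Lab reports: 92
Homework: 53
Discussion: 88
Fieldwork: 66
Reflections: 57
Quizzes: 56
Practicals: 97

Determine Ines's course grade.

Weighted total:
  Weekly reports 64 × 0.09 = 5.76
  Lab reports 92 × 0.11 = 10.12
  Homework 53 × 0.05 = 2.65
  Discussion 88 × 0.26 = 22.88
  Fieldwork 66 × 0.13 = 8.58
  Reflections 57 × 0.22 = 12.54
  Quizzes 56 × 0.07 = 3.92
  Practicals 97 × 0.07 = 6.79
Sum = 73.24
73.24 is ≥ 73 and < 77 → C

C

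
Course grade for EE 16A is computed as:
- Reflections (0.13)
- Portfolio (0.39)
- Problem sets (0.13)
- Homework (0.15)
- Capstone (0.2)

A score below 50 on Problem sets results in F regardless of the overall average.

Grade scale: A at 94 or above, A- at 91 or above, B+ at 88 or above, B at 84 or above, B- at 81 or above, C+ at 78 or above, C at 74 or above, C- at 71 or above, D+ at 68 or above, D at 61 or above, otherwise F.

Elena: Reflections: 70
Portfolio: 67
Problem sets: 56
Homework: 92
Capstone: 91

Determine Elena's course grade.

C

Problem sets score 56 ≥ 50: minimum met.
Weighted total:
  Reflections 70 × 0.13 = 9.1
  Portfolio 67 × 0.39 = 26.13
  Problem sets 56 × 0.13 = 7.28
  Homework 92 × 0.15 = 13.8
  Capstone 91 × 0.2 = 18.2
Sum = 74.51
74.51 is ≥ 74 and < 78 → C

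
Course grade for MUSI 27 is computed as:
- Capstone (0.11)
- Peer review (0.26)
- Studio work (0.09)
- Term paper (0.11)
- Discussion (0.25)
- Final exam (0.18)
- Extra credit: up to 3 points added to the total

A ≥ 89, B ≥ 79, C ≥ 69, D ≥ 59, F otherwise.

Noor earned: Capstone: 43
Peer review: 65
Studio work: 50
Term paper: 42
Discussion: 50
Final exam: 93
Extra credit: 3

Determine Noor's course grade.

D

Weighted total:
  Capstone 43 × 0.11 = 4.73
  Peer review 65 × 0.26 = 16.9
  Studio work 50 × 0.09 = 4.5
  Term paper 42 × 0.11 = 4.62
  Discussion 50 × 0.25 = 12.5
  Final exam 93 × 0.18 = 16.74
Sum = 59.99
Extra credit: 59.99 + 3 = 62.99
62.99 is ≥ 59 and < 69 → D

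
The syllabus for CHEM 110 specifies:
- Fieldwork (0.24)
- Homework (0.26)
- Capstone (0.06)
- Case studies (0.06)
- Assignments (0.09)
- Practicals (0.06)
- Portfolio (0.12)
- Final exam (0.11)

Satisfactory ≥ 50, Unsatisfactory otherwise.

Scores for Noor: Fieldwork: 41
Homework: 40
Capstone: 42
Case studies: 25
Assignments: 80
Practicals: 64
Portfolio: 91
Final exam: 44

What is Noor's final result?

Weighted total:
  Fieldwork 41 × 0.24 = 9.84
  Homework 40 × 0.26 = 10.4
  Capstone 42 × 0.06 = 2.52
  Case studies 25 × 0.06 = 1.5
  Assignments 80 × 0.09 = 7.2
  Practicals 64 × 0.06 = 3.84
  Portfolio 91 × 0.12 = 10.92
  Final exam 44 × 0.11 = 4.84
Sum = 51.06
51.06 ≥ 50 → Satisfactory

Satisfactory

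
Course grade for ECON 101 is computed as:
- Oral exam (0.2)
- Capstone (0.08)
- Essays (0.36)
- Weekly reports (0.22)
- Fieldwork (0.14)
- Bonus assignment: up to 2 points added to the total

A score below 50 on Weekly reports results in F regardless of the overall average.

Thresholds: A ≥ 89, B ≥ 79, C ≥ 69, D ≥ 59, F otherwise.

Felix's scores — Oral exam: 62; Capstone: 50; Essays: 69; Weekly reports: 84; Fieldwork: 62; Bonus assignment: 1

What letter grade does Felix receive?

Weekly reports score 84 ≥ 50: minimum met.
Weighted total:
  Oral exam 62 × 0.2 = 12.4
  Capstone 50 × 0.08 = 4
  Essays 69 × 0.36 = 24.84
  Weekly reports 84 × 0.22 = 18.48
  Fieldwork 62 × 0.14 = 8.68
Sum = 68.4
Bonus assignment: 68.4 + 1 = 69.4
69.4 is ≥ 69 and < 79 → C

C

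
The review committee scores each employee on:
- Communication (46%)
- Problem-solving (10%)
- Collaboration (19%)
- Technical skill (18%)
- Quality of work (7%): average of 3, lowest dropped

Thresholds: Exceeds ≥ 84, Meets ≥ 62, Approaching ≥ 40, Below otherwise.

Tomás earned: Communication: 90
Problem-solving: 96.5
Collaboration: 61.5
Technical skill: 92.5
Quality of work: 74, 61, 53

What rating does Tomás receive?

Exceeds

Quality of work: drop 53 → average of remaining 2 = 135/2 = 67.5
Weighted total:
  Communication 90 × 0.46 = 41.4
  Problem-solving 96.5 × 0.1 = 9.65
  Collaboration 61.5 × 0.19 = 11.685
  Technical skill 92.5 × 0.18 = 16.65
  Quality of work 67.5 × 0.07 = 4.725
Sum = 84.11
84.11 ≥ 84 → Exceeds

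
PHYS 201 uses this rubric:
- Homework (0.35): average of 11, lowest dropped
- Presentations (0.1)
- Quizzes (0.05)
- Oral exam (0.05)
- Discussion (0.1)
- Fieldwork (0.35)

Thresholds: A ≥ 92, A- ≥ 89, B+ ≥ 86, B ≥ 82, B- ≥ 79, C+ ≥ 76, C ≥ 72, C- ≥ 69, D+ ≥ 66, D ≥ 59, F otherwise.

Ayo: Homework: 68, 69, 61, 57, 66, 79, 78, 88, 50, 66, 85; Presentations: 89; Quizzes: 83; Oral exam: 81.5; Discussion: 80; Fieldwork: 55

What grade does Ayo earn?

Homework: drop 50 → average of remaining 10 = 717/10 = 71.7
Weighted total:
  Homework 71.7 × 0.35 = 25.095
  Presentations 89 × 0.1 = 8.9
  Quizzes 83 × 0.05 = 4.15
  Oral exam 81.5 × 0.05 = 4.075
  Discussion 80 × 0.1 = 8
  Fieldwork 55 × 0.35 = 19.25
Sum = 69.47
69.47 is ≥ 69 and < 72 → C-

C-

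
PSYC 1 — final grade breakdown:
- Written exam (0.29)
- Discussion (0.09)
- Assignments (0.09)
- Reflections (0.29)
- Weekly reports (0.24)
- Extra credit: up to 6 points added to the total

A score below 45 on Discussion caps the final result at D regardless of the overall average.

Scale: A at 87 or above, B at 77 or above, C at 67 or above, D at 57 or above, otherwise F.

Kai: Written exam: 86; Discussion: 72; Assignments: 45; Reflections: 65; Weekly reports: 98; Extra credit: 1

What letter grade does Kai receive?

B

Discussion score 72 ≥ 45: minimum met.
Weighted total:
  Written exam 86 × 0.29 = 24.94
  Discussion 72 × 0.09 = 6.48
  Assignments 45 × 0.09 = 4.05
  Reflections 65 × 0.29 = 18.85
  Weekly reports 98 × 0.24 = 23.52
Sum = 77.84
Extra credit: 77.84 + 1 = 78.84
78.84 is ≥ 77 and < 87 → B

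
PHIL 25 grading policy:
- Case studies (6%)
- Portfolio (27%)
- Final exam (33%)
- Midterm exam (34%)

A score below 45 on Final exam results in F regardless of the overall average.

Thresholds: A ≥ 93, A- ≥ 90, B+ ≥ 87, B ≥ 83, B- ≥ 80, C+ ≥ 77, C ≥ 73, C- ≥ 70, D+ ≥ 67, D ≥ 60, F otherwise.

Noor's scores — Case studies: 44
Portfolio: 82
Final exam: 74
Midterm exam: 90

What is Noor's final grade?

C+

Final exam score 74 ≥ 45: minimum met.
Weighted total:
  Case studies 44 × 0.06 = 2.64
  Portfolio 82 × 0.27 = 22.14
  Final exam 74 × 0.33 = 24.42
  Midterm exam 90 × 0.34 = 30.6
Sum = 79.8
79.8 is ≥ 77 and < 80 → C+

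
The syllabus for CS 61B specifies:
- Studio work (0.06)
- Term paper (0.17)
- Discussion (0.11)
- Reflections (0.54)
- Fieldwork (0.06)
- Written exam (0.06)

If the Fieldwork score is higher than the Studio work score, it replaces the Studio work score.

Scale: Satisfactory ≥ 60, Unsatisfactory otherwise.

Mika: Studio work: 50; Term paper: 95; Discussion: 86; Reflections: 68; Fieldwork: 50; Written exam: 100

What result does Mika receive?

Satisfactory

Fieldwork (50) ≤ Studio work (50), so Studio work stays at 50.
Weighted total:
  Studio work 50 × 0.06 = 3
  Term paper 95 × 0.17 = 16.15
  Discussion 86 × 0.11 = 9.46
  Reflections 68 × 0.54 = 36.72
  Fieldwork 50 × 0.06 = 3
  Written exam 100 × 0.06 = 6
Sum = 74.33
74.33 ≥ 60 → Satisfactory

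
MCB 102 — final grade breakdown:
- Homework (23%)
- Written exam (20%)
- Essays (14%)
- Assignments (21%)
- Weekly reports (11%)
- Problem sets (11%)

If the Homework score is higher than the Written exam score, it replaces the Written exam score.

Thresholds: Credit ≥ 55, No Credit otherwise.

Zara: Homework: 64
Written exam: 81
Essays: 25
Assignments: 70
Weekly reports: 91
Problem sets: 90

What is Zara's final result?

Credit

Homework (64) ≤ Written exam (81), so Written exam stays at 81.
Weighted total:
  Homework 64 × 0.23 = 14.72
  Written exam 81 × 0.2 = 16.2
  Essays 25 × 0.14 = 3.5
  Assignments 70 × 0.21 = 14.7
  Weekly reports 91 × 0.11 = 10.01
  Problem sets 90 × 0.11 = 9.9
Sum = 69.03
69.03 ≥ 55 → Credit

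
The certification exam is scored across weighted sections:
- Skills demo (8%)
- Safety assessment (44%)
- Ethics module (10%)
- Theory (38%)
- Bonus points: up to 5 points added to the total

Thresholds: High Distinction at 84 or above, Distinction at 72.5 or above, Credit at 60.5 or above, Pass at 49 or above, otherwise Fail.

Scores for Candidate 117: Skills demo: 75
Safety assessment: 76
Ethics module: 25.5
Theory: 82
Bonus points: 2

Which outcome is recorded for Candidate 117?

Weighted total:
  Skills demo 75 × 0.08 = 6
  Safety assessment 76 × 0.44 = 33.44
  Ethics module 25.5 × 0.1 = 2.55
  Theory 82 × 0.38 = 31.16
Sum = 73.15
Bonus points: 73.15 + 2 = 75.15
75.15 is ≥ 72.5 and < 84 → Distinction

Distinction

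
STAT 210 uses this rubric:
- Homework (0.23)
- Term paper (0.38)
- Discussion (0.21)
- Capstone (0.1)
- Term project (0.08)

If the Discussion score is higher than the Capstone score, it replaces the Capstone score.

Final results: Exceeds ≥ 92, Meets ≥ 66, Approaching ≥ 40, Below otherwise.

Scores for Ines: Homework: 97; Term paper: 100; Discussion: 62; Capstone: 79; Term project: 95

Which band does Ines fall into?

Discussion (62) ≤ Capstone (79), so Capstone stays at 79.
Weighted total:
  Homework 97 × 0.23 = 22.31
  Term paper 100 × 0.38 = 38
  Discussion 62 × 0.21 = 13.02
  Capstone 79 × 0.1 = 7.9
  Term project 95 × 0.08 = 7.6
Sum = 88.83
88.83 is ≥ 66 and < 92 → Meets

Meets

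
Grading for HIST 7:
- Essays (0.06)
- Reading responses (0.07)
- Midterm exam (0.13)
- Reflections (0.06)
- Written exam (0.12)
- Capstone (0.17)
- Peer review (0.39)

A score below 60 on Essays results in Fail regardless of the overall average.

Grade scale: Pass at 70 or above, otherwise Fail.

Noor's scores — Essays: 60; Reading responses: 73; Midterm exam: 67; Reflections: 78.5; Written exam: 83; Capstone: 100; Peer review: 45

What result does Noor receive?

Fail

Essays score 60 ≥ 60: minimum met.
Weighted total:
  Essays 60 × 0.06 = 3.6
  Reading responses 73 × 0.07 = 5.11
  Midterm exam 67 × 0.13 = 8.71
  Reflections 78.5 × 0.06 = 4.71
  Written exam 83 × 0.12 = 9.96
  Capstone 100 × 0.17 = 17
  Peer review 45 × 0.39 = 17.55
Sum = 66.64
66.64 < 70 → Fail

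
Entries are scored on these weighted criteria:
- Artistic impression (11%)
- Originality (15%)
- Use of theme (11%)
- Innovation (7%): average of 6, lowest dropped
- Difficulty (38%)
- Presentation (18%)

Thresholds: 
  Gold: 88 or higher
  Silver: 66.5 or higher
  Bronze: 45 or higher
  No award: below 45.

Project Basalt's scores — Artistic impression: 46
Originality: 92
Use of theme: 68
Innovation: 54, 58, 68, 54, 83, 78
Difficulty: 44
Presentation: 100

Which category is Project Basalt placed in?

Bronze

Innovation: drop 54 → average of remaining 5 = 341/5 = 68.2
Weighted total:
  Artistic impression 46 × 0.11 = 5.06
  Originality 92 × 0.15 = 13.8
  Use of theme 68 × 0.11 = 7.48
  Innovation 68.2 × 0.07 = 4.774
  Difficulty 44 × 0.38 = 16.72
  Presentation 100 × 0.18 = 18
Sum = 65.834
65.834 is ≥ 45 and < 66.5 → Bronze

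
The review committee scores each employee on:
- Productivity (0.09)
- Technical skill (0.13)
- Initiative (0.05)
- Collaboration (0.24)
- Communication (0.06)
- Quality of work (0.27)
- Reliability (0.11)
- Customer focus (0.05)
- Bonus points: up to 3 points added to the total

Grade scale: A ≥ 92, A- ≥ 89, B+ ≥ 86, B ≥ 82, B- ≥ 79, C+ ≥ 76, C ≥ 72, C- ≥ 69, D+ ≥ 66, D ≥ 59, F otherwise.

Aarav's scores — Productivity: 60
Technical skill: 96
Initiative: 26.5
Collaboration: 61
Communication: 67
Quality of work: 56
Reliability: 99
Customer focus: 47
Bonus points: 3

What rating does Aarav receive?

Weighted total:
  Productivity 60 × 0.09 = 5.4
  Technical skill 96 × 0.13 = 12.48
  Initiative 26.5 × 0.05 = 1.325
  Collaboration 61 × 0.24 = 14.64
  Communication 67 × 0.06 = 4.02
  Quality of work 56 × 0.27 = 15.12
  Reliability 99 × 0.11 = 10.89
  Customer focus 47 × 0.05 = 2.35
Sum = 66.225
Bonus points: 66.225 + 3 = 69.225
69.225 is ≥ 69 and < 72 → C-

C-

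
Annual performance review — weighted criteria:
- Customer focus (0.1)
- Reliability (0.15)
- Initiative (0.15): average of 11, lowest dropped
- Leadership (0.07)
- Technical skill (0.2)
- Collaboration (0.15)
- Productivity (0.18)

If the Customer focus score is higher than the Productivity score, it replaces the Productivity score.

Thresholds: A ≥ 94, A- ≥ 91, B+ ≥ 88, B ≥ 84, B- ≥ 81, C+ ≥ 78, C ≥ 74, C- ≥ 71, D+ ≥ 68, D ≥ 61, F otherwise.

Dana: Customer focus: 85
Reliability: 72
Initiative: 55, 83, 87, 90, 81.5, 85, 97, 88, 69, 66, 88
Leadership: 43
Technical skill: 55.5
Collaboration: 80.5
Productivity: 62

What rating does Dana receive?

Initiative: drop 55 → average of remaining 10 = 834.5/10 = 83.45
Customer focus (85) > Productivity (62), so Productivity counts as 85.
Weighted total:
  Customer focus 85 × 0.1 = 8.5
  Reliability 72 × 0.15 = 10.8
  Initiative 83.45 × 0.15 = 12.5175
  Leadership 43 × 0.07 = 3.01
  Technical skill 55.5 × 0.2 = 11.1
  Collaboration 80.5 × 0.15 = 12.075
  Productivity 85 × 0.18 = 15.3
Sum = 73.3025
73.3025 is ≥ 71 and < 74 → C-

C-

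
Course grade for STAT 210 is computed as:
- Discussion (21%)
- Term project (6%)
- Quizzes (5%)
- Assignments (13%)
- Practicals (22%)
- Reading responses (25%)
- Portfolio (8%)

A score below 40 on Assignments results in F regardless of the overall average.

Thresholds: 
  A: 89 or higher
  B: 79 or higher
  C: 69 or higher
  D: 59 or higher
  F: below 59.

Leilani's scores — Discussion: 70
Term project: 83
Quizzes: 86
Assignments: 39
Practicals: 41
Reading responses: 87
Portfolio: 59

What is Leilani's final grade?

F

Assignments score 39 < 40: minimum not met.
Weighted total:
  Discussion 70 × 0.21 = 14.7
  Term project 83 × 0.06 = 4.98
  Quizzes 86 × 0.05 = 4.3
  Assignments 39 × 0.13 = 5.07
  Practicals 41 × 0.22 = 9.02
  Reading responses 87 × 0.25 = 21.75
  Portfolio 59 × 0.08 = 4.72
Sum = 64.54
Because the Assignments minimum was not met, the result is F.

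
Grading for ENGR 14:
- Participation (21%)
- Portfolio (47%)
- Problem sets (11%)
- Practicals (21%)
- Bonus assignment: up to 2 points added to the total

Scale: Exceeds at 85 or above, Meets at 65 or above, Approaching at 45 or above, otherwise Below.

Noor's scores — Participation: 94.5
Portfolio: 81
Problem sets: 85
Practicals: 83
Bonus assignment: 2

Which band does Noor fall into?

Exceeds

Weighted total:
  Participation 94.5 × 0.21 = 19.845
  Portfolio 81 × 0.47 = 38.07
  Problem sets 85 × 0.11 = 9.35
  Practicals 83 × 0.21 = 17.43
Sum = 84.695
Bonus assignment: 84.695 + 2 = 86.695
86.695 ≥ 85 → Exceeds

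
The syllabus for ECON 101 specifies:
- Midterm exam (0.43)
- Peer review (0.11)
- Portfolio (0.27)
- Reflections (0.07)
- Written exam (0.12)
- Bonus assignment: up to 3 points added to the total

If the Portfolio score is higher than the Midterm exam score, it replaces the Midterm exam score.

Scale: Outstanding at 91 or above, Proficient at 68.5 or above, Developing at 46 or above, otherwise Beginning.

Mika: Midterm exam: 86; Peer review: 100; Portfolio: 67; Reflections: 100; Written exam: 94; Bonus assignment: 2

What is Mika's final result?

Portfolio (67) ≤ Midterm exam (86), so Midterm exam stays at 86.
Weighted total:
  Midterm exam 86 × 0.43 = 36.98
  Peer review 100 × 0.11 = 11
  Portfolio 67 × 0.27 = 18.09
  Reflections 100 × 0.07 = 7
  Written exam 94 × 0.12 = 11.28
Sum = 84.35
Bonus assignment: 84.35 + 2 = 86.35
86.35 is ≥ 68.5 and < 91 → Proficient

Proficient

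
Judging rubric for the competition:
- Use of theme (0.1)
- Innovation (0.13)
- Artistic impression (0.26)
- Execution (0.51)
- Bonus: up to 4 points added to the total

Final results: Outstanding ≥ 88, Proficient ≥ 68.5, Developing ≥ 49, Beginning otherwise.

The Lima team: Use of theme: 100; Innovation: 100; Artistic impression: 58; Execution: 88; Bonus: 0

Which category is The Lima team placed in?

Weighted total:
  Use of theme 100 × 0.1 = 10
  Innovation 100 × 0.13 = 13
  Artistic impression 58 × 0.26 = 15.08
  Execution 88 × 0.51 = 44.88
Sum = 82.96
Bonus: 82.96 + 0 = 82.96
82.96 is ≥ 68.5 and < 88 → Proficient

Proficient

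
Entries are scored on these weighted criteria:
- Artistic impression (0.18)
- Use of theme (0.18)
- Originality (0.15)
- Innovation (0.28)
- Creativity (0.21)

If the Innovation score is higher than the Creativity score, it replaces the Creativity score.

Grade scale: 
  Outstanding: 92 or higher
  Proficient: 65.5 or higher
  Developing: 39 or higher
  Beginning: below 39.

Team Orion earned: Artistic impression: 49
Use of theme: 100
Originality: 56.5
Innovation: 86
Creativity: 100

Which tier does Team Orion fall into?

Innovation (86) ≤ Creativity (100), so Creativity stays at 100.
Weighted total:
  Artistic impression 49 × 0.18 = 8.82
  Use of theme 100 × 0.18 = 18
  Originality 56.5 × 0.15 = 8.475
  Innovation 86 × 0.28 = 24.08
  Creativity 100 × 0.21 = 21
Sum = 80.375
80.375 is ≥ 65.5 and < 92 → Proficient

Proficient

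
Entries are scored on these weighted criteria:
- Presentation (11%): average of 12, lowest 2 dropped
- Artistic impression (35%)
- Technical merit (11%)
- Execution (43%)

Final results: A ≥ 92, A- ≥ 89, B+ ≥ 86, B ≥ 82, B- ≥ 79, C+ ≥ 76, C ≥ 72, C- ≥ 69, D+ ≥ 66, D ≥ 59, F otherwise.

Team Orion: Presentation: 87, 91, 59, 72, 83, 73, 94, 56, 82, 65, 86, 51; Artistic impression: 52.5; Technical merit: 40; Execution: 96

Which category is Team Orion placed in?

C

Presentation: drop 51, 56 → average of remaining 10 = 792/10 = 79.2
Weighted total:
  Presentation 79.2 × 0.11 = 8.712
  Artistic impression 52.5 × 0.35 = 18.375
  Technical merit 40 × 0.11 = 4.4
  Execution 96 × 0.43 = 41.28
Sum = 72.767
72.767 is ≥ 72 and < 76 → C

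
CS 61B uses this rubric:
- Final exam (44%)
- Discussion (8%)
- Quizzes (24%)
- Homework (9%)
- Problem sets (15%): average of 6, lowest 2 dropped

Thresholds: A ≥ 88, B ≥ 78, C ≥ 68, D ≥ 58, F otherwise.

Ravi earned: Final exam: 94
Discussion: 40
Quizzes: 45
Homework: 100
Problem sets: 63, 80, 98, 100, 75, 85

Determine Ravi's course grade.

C

Problem sets: drop 63, 75 → average of remaining 4 = 363/4 = 90.75
Weighted total:
  Final exam 94 × 0.44 = 41.36
  Discussion 40 × 0.08 = 3.2
  Quizzes 45 × 0.24 = 10.8
  Homework 100 × 0.09 = 9
  Problem sets 90.75 × 0.15 = 13.6125
Sum = 77.9725
77.9725 is ≥ 68 and < 78 → C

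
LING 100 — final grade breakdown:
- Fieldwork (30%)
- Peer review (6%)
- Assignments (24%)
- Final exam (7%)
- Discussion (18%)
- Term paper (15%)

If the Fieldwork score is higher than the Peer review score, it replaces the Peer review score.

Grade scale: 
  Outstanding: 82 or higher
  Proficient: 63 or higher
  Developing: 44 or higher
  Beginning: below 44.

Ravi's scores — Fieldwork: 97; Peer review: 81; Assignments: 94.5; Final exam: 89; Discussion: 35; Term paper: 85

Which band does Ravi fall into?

Fieldwork (97) > Peer review (81), so Peer review counts as 97.
Weighted total:
  Fieldwork 97 × 0.3 = 29.1
  Peer review 97 × 0.06 = 5.82
  Assignments 94.5 × 0.24 = 22.68
  Final exam 89 × 0.07 = 6.23
  Discussion 35 × 0.18 = 6.3
  Term paper 85 × 0.15 = 12.75
Sum = 82.88
82.88 ≥ 82 → Outstanding

Outstanding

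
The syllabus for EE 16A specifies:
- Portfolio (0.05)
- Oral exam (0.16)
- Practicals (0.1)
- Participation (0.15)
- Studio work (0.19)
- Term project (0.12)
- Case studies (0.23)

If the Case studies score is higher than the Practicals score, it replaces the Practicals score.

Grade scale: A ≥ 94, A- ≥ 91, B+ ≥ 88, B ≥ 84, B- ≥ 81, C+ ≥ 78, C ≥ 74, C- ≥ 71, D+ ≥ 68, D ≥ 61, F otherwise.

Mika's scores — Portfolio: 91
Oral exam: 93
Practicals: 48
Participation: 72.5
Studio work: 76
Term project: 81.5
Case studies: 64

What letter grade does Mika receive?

Case studies (64) > Practicals (48), so Practicals counts as 64.
Weighted total:
  Portfolio 91 × 0.05 = 4.55
  Oral exam 93 × 0.16 = 14.88
  Practicals 64 × 0.1 = 6.4
  Participation 72.5 × 0.15 = 10.875
  Studio work 76 × 0.19 = 14.44
  Term project 81.5 × 0.12 = 9.78
  Case studies 64 × 0.23 = 14.72
Sum = 75.645
75.645 is ≥ 74 and < 78 → C

C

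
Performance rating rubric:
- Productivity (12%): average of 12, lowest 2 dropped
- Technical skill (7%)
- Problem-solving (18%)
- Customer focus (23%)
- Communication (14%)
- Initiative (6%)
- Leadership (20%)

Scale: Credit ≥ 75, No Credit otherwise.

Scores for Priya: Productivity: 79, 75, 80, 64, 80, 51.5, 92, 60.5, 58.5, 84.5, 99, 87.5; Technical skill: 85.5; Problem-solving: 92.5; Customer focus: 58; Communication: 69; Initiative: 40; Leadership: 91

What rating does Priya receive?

Credit

Productivity: drop 51.5, 58.5 → average of remaining 10 = 801.5/10 = 80.15
Weighted total:
  Productivity 80.15 × 0.12 = 9.618
  Technical skill 85.5 × 0.07 = 5.985
  Problem-solving 92.5 × 0.18 = 16.65
  Customer focus 58 × 0.23 = 13.34
  Communication 69 × 0.14 = 9.66
  Initiative 40 × 0.06 = 2.4
  Leadership 91 × 0.2 = 18.2
Sum = 75.853
75.853 ≥ 75 → Credit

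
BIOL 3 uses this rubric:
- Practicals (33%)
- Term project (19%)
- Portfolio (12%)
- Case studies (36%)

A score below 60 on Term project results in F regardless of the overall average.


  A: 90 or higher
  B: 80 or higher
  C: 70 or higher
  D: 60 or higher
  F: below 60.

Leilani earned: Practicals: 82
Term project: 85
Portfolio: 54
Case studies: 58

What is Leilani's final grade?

Term project score 85 ≥ 60: minimum met.
Weighted total:
  Practicals 82 × 0.33 = 27.06
  Term project 85 × 0.19 = 16.15
  Portfolio 54 × 0.12 = 6.48
  Case studies 58 × 0.36 = 20.88
Sum = 70.57
70.57 is ≥ 70 and < 80 → C

C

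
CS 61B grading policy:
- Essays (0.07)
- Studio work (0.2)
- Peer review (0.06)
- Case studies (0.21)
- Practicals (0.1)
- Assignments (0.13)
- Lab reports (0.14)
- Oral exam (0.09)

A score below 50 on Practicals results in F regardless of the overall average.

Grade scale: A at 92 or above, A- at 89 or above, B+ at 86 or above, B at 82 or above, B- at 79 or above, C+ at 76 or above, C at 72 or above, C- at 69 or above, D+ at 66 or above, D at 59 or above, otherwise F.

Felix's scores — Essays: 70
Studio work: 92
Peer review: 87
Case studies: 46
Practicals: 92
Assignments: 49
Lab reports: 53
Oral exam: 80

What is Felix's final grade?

Practicals score 92 ≥ 50: minimum met.
Weighted total:
  Essays 70 × 0.07 = 4.9
  Studio work 92 × 0.2 = 18.4
  Peer review 87 × 0.06 = 5.22
  Case studies 46 × 0.21 = 9.66
  Practicals 92 × 0.1 = 9.2
  Assignments 49 × 0.13 = 6.37
  Lab reports 53 × 0.14 = 7.42
  Oral exam 80 × 0.09 = 7.2
Sum = 68.37
68.37 is ≥ 66 and < 69 → D+

D+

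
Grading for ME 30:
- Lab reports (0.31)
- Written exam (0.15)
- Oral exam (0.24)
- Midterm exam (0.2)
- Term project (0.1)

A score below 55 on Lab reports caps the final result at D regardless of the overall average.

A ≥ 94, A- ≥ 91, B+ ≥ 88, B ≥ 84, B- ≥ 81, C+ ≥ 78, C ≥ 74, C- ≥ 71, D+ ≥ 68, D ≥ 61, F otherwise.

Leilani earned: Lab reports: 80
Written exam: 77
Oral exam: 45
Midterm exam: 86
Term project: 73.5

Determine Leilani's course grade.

Lab reports score 80 ≥ 55: minimum met.
Weighted total:
  Lab reports 80 × 0.31 = 24.8
  Written exam 77 × 0.15 = 11.55
  Oral exam 45 × 0.24 = 10.8
  Midterm exam 86 × 0.2 = 17.2
  Term project 73.5 × 0.1 = 7.35
Sum = 71.7
71.7 is ≥ 71 and < 74 → C-

C-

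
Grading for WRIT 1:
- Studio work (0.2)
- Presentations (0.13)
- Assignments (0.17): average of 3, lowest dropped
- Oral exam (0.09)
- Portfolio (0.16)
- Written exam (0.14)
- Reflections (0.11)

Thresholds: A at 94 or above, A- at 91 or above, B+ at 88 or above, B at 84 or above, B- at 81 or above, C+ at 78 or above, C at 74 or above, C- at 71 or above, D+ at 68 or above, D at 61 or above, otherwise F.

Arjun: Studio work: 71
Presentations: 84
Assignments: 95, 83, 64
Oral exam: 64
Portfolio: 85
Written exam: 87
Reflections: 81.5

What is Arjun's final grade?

Assignments: drop 64 → average of remaining 2 = 178/2 = 89
Weighted total:
  Studio work 71 × 0.2 = 14.2
  Presentations 84 × 0.13 = 10.92
  Assignments 89 × 0.17 = 15.13
  Oral exam 64 × 0.09 = 5.76
  Portfolio 85 × 0.16 = 13.6
  Written exam 87 × 0.14 = 12.18
  Reflections 81.5 × 0.11 = 8.965
Sum = 80.755
80.755 is ≥ 78 and < 81 → C+

C+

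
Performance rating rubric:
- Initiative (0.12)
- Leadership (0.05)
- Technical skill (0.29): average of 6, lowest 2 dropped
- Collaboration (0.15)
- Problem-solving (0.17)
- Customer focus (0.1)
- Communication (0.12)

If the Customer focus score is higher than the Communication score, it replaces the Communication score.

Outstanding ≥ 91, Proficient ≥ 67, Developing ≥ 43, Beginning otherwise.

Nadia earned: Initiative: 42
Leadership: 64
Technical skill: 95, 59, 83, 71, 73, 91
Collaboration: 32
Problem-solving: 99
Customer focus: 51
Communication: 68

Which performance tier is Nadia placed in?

Proficient

Technical skill: drop 59, 71 → average of remaining 4 = 342/4 = 85.5
Customer focus (51) ≤ Communication (68), so Communication stays at 68.
Weighted total:
  Initiative 42 × 0.12 = 5.04
  Leadership 64 × 0.05 = 3.2
  Technical skill 85.5 × 0.29 = 24.795
  Collaboration 32 × 0.15 = 4.8
  Problem-solving 99 × 0.17 = 16.83
  Customer focus 51 × 0.1 = 5.1
  Communication 68 × 0.12 = 8.16
Sum = 67.925
67.925 is ≥ 67 and < 91 → Proficient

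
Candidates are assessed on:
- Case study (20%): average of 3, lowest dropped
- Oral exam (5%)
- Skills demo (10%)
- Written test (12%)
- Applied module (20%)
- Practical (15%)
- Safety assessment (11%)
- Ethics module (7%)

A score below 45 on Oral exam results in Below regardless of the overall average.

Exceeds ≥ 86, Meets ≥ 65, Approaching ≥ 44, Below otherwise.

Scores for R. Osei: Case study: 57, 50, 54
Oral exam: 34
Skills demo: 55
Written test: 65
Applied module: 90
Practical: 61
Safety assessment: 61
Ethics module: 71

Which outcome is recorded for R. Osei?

Case study: drop 50 → average of remaining 2 = 111/2 = 55.5
Oral exam score 34 < 45: minimum not met.
Weighted total:
  Case study 55.5 × 0.2 = 11.1
  Oral exam 34 × 0.05 = 1.7
  Skills demo 55 × 0.1 = 5.5
  Written test 65 × 0.12 = 7.8
  Applied module 90 × 0.2 = 18
  Practical 61 × 0.15 = 9.15
  Safety assessment 61 × 0.11 = 6.71
  Ethics module 71 × 0.07 = 4.97
Sum = 64.93
Because the Oral exam minimum was not met, the result is Below.

Below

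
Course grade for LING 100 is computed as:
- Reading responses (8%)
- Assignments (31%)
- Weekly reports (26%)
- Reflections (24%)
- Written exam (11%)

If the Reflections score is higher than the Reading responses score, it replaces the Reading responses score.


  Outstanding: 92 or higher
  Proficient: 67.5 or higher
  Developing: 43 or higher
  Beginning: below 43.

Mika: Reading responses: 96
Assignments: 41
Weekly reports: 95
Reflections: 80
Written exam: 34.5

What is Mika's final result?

Proficient

Reflections (80) ≤ Reading responses (96), so Reading responses stays at 96.
Weighted total:
  Reading responses 96 × 0.08 = 7.68
  Assignments 41 × 0.31 = 12.71
  Weekly reports 95 × 0.26 = 24.7
  Reflections 80 × 0.24 = 19.2
  Written exam 34.5 × 0.11 = 3.795
Sum = 68.085
68.085 is ≥ 67.5 and < 92 → Proficient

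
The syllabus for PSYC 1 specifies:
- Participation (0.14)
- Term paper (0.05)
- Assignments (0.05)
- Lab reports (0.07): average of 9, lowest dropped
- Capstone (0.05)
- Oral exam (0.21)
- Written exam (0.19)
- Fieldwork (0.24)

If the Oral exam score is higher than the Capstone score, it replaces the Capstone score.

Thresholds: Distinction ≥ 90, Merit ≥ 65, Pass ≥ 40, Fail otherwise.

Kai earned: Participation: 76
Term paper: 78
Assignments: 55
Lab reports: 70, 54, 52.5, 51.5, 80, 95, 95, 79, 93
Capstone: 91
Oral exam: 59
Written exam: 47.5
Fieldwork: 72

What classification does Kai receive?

Merit

Lab reports: drop 51.5 → average of remaining 8 = 618.5/8 = 77.3125
Oral exam (59) ≤ Capstone (91), so Capstone stays at 91.
Weighted total:
  Participation 76 × 0.14 = 10.64
  Term paper 78 × 0.05 = 3.9
  Assignments 55 × 0.05 = 2.75
  Lab reports 77.3125 × 0.07 = 5.411875
  Capstone 91 × 0.05 = 4.55
  Oral exam 59 × 0.21 = 12.39
  Written exam 47.5 × 0.19 = 9.025
  Fieldwork 72 × 0.24 = 17.28
Sum = 65.946875
65.946875 is ≥ 65 and < 90 → Merit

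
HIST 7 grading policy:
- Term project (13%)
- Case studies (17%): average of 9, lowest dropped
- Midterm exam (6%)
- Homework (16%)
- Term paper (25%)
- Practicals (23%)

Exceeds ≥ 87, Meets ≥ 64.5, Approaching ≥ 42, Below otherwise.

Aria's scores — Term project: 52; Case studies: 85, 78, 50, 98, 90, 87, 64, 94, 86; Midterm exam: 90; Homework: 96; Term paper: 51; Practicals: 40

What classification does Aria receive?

Case studies: drop 50 → average of remaining 8 = 682/8 = 85.25
Weighted total:
  Term project 52 × 0.13 = 6.76
  Case studies 85.25 × 0.17 = 14.4925
  Midterm exam 90 × 0.06 = 5.4
  Homework 96 × 0.16 = 15.36
  Term paper 51 × 0.25 = 12.75
  Practicals 40 × 0.23 = 9.2
Sum = 63.9625
63.9625 is ≥ 42 and < 64.5 → Approaching

Approaching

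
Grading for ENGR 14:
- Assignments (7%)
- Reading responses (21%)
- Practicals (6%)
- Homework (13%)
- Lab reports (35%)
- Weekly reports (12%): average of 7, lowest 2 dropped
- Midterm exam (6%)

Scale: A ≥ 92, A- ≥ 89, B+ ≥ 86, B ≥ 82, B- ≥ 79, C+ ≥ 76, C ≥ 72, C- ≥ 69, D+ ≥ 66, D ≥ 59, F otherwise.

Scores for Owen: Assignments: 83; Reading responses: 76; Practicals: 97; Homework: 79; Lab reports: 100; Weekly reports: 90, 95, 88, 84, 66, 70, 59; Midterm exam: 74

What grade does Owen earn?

B+

Weekly reports: drop 59, 66 → average of remaining 5 = 427/5 = 85.4
Weighted total:
  Assignments 83 × 0.07 = 5.81
  Reading responses 76 × 0.21 = 15.96
  Practicals 97 × 0.06 = 5.82
  Homework 79 × 0.13 = 10.27
  Lab reports 100 × 0.35 = 35
  Weekly reports 85.4 × 0.12 = 10.248
  Midterm exam 74 × 0.06 = 4.44
Sum = 87.548
87.548 is ≥ 86 and < 89 → B+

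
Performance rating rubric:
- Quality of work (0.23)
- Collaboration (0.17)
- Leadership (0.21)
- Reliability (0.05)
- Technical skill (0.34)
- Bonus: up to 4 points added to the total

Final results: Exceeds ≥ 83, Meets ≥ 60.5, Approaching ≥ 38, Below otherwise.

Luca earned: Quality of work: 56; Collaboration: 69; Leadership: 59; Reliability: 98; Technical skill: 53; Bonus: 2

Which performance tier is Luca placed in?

Weighted total:
  Quality of work 56 × 0.23 = 12.88
  Collaboration 69 × 0.17 = 11.73
  Leadership 59 × 0.21 = 12.39
  Reliability 98 × 0.05 = 4.9
  Technical skill 53 × 0.34 = 18.02
Sum = 59.92
Bonus: 59.92 + 2 = 61.92
61.92 is ≥ 60.5 and < 83 → Meets

Meets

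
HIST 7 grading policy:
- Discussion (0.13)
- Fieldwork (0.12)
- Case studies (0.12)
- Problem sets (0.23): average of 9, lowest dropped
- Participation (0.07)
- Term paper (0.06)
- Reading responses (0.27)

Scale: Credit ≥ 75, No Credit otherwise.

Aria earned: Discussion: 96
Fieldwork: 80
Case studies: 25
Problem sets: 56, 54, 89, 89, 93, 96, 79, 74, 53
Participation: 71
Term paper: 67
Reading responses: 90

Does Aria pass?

Credit

Problem sets: drop 53 → average of remaining 8 = 630/8 = 78.75
Weighted total:
  Discussion 96 × 0.13 = 12.48
  Fieldwork 80 × 0.12 = 9.6
  Case studies 25 × 0.12 = 3
  Problem sets 78.75 × 0.23 = 18.1125
  Participation 71 × 0.07 = 4.97
  Term paper 67 × 0.06 = 4.02
  Reading responses 90 × 0.27 = 24.3
Sum = 76.4825
76.4825 ≥ 75 → Credit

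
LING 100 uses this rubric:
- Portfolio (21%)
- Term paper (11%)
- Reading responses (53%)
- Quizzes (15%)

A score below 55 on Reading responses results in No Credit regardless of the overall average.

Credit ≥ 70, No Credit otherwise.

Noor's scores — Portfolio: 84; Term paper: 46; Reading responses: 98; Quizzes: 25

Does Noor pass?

Credit

Reading responses score 98 ≥ 55: minimum met.
Weighted total:
  Portfolio 84 × 0.21 = 17.64
  Term paper 46 × 0.11 = 5.06
  Reading responses 98 × 0.53 = 51.94
  Quizzes 25 × 0.15 = 3.75
Sum = 78.39
78.39 ≥ 70 → Credit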